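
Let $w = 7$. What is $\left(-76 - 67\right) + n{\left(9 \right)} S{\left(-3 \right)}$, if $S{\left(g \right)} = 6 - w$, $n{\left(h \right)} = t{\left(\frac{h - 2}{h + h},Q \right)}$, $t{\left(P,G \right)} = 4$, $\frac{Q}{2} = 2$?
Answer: $-147$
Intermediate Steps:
$Q = 4$ ($Q = 2 \cdot 2 = 4$)
$n{\left(h \right)} = 4$
$S{\left(g \right)} = -1$ ($S{\left(g \right)} = 6 - 7 = -1$)
$\left(-76 - 67\right) + n{\left(9 \right)} S{\left(-3 \right)} = \left(-76 - 67\right) + 4 \left(-1\right) = -143 - 4 = -147$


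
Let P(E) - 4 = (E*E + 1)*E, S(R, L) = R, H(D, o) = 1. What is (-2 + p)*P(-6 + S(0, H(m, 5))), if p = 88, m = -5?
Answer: -18748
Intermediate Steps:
P(E) = 4 + E*(1 + E**2) (P(E) = 4 + (E*E + 1)*E = 4 + (E**2 + 1)*E = 4 + (1 + E**2)*E = 4 + E*(1 + E**2))
(-2 + p)*P(-6 + S(0, H(m, 5))) = (-2 + 88)*(4 + (-6 + 0) + (-6 + 0)**3) = 86*(4 - 6 + (-6)**3) = 86*(4 - 6 - 216) = 86*(-218) = -18748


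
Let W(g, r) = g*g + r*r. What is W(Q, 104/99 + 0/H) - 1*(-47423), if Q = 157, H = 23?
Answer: 706388488/9801 ≈ 72073.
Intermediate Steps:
W(g, r) = g² + r²
W(Q, 104/99 + 0/H) - 1*(-47423) = (157² + (104/99 + 0/23)²) - 1*(-47423) = (24649 + (104*(1/99) + 0*(1/23))²) + 47423 = (24649 + (104/99 + 0)²) + 47423 = (24649 + (104/99)²) + 47423 = (24649 + 10816/9801) + 47423 = 241595665/9801 + 47423 = 706388488/9801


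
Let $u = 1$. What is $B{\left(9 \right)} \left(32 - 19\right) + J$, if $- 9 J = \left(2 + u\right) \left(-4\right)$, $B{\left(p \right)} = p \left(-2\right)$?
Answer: $- \frac{698}{3} \approx -232.67$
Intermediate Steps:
$B{\left(p \right)} = - 2 p$
$J = \frac{4}{3}$ ($J = - \frac{\left(2 + 1\right) \left(-4\right)}{9} = - \frac{3 \left(-4\right)}{9} = \left(- \frac{1}{9}\right) \left(-12\right) = \frac{4}{3} \approx 1.3333$)
$B{\left(9 \right)} \left(32 - 19\right) + J = \left(-2\right) 9 \left(32 - 19\right) + \frac{4}{3} = - 18 \left(32 - 19\right) + \frac{4}{3} = \left(-18\right) 13 + \frac{4}{3} = -234 + \frac{4}{3} = - \frac{698}{3}$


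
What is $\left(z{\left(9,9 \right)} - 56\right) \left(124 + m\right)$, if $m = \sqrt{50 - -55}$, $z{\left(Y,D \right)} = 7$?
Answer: $-6076 - 49 \sqrt{105} \approx -6578.1$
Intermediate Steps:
$m = \sqrt{105}$ ($m = \sqrt{50 + 55} = \sqrt{105} \approx 10.247$)
$\left(z{\left(9,9 \right)} - 56\right) \left(124 + m\right) = \left(7 - 56\right) \left(124 + \sqrt{105}\right) = - 49 \left(124 + \sqrt{105}\right) = -6076 - 49 \sqrt{105}$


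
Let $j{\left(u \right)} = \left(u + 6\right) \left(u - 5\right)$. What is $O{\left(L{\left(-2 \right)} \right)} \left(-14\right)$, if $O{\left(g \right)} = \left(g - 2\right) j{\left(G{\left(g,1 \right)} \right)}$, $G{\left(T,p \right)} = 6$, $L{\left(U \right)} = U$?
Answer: $672$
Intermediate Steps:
$j{\left(u \right)} = \left(-5 + u\right) \left(6 + u\right)$ ($j{\left(u \right)} = \left(6 + u\right) \left(-5 + u\right) = \left(-5 + u\right) \left(6 + u\right)$)
$O{\left(g \right)} = -24 + 12 g$ ($O{\left(g \right)} = \left(g - 2\right) \left(-30 + 6 + 6^{2}\right) = \left(-2 + g\right) \left(-30 + 6 + 36\right) = \left(-2 + g\right) 12 = -24 + 12 g$)
$O{\left(L{\left(-2 \right)} \right)} \left(-14\right) = \left(-24 + 12 \left(-2\right)\right) \left(-14\right) = \left(-24 - 24\right) \left(-14\right) = \left(-48\right) \left(-14\right) = 672$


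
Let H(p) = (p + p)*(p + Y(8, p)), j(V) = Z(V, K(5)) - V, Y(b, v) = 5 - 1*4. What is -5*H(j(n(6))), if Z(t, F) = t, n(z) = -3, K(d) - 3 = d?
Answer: 0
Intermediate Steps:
K(d) = 3 + d
Y(b, v) = 1 (Y(b, v) = 5 - 4 = 1)
j(V) = 0 (j(V) = V - V = 0)
H(p) = 2*p*(1 + p) (H(p) = (p + p)*(p + 1) = (2*p)*(1 + p) = 2*p*(1 + p))
-5*H(j(n(6))) = -10*0*(1 + 0) = -10*0 = -5*0 = 0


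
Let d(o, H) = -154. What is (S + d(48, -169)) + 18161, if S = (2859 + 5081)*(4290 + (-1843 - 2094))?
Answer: 2820827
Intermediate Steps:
S = 2802820 (S = 7940*(4290 - 3937) = 7940*353 = 2802820)
(S + d(48, -169)) + 18161 = (2802820 - 154) + 18161 = 2802666 + 18161 = 2820827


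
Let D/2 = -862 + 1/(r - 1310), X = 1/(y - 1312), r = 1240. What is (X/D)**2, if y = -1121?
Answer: 1225/21553074213980409 ≈ 5.6836e-14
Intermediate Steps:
X = -1/2433 (X = 1/(-1121 - 1312) = 1/(-2433) = -1/2433 ≈ -0.00041102)
D = -60341/35 (D = 2*(-862 + 1/(1240 - 1310)) = 2*(-862 + 1/(-70)) = 2*(-862 - 1/70) = 2*(-60341/70) = -60341/35 ≈ -1724.0)
(X/D)**2 = (-1/(2433*(-60341/35)))**2 = (-1/2433*(-35/60341))**2 = (35/146809653)**2 = 1225/21553074213980409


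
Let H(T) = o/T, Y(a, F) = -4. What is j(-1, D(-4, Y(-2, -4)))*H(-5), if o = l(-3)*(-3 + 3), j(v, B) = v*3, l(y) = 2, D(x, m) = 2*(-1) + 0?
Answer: 0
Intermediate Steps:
D(x, m) = -2 (D(x, m) = -2 + 0 = -2)
j(v, B) = 3*v
o = 0 (o = 2*(-3 + 3) = 2*0 = 0)
H(T) = 0 (H(T) = 0/T = 0)
j(-1, D(-4, Y(-2, -4)))*H(-5) = (3*(-1))*0 = -3*0 = 0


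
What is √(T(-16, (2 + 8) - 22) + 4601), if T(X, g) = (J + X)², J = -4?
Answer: √5001 ≈ 70.718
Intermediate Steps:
T(X, g) = (-4 + X)²
√(T(-16, (2 + 8) - 22) + 4601) = √((-4 - 16)² + 4601) = √((-20)² + 4601) = √(400 + 4601) = √5001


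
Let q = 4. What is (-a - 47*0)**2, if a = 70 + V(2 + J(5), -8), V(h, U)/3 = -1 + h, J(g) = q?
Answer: 7225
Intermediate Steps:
J(g) = 4
V(h, U) = -3 + 3*h (V(h, U) = 3*(-1 + h) = -3 + 3*h)
a = 85 (a = 70 + (-3 + 3*(2 + 4)) = 70 + (-3 + 3*6) = 70 + (-3 + 18) = 70 + 15 = 85)
(-a - 47*0)**2 = (-1*85 - 47*0)**2 = (-85 + 0)**2 = (-85)**2 = 7225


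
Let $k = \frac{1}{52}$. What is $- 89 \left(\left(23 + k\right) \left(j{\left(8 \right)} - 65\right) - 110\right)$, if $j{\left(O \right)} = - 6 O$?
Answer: $\frac{12547309}{52} \approx 2.4129 \cdot 10^{5}$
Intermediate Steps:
$k = \frac{1}{52} \approx 0.019231$
$- 89 \left(\left(23 + k\right) \left(j{\left(8 \right)} - 65\right) - 110\right) = - 89 \left(\left(23 + \frac{1}{52}\right) \left(\left(-6\right) 8 - 65\right) - 110\right) = - 89 \left(\frac{1197 \left(-48 - 65\right)}{52} - 110\right) = - 89 \left(\frac{1197}{52} \left(-113\right) - 110\right) = - 89 \left(- \frac{135261}{52} - 110\right) = \left(-89\right) \left(- \frac{140981}{52}\right) = \frac{12547309}{52}$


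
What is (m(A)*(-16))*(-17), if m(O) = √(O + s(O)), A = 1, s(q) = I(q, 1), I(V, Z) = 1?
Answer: 272*√2 ≈ 384.67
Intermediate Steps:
s(q) = 1
m(O) = √(1 + O) (m(O) = √(O + 1) = √(1 + O))
(m(A)*(-16))*(-17) = (√(1 + 1)*(-16))*(-17) = (√2*(-16))*(-17) = -16*√2*(-17) = 272*√2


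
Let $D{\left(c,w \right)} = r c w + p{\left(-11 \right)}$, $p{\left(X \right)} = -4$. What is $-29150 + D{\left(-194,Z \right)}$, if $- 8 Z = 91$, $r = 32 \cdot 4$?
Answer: $253310$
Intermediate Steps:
$r = 128$
$Z = - \frac{91}{8}$ ($Z = \left(- \frac{1}{8}\right) 91 = - \frac{91}{8} \approx -11.375$)
$D{\left(c,w \right)} = -4 + 128 c w$ ($D{\left(c,w \right)} = 128 c w - 4 = -4 + 128 c w$)
$-29150 + D{\left(-194,Z \right)} = -29150 - \left(4 + 24832 \left(- \frac{91}{8}\right)\right) = -29150 + \left(-4 + 282464\right) = -29150 + 282460 = 253310$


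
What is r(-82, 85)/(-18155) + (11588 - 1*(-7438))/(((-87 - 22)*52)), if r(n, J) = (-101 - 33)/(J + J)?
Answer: -14680033897/4373357950 ≈ -3.3567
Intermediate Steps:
r(n, J) = -67/J (r(n, J) = -134*1/(2*J) = -67/J)
r(-82, 85)/(-18155) + (11588 - 1*(-7438))/(((-87 - 22)*52)) = -67/85/(-18155) + (11588 - 1*(-7438))/(((-87 - 22)*52)) = -67*1/85*(-1/18155) + (11588 + 7438)/((-109*52)) = -67/85*(-1/18155) + 19026/(-5668) = 67/1543175 + 19026*(-1/5668) = 67/1543175 - 9513/2834 = -14680033897/4373357950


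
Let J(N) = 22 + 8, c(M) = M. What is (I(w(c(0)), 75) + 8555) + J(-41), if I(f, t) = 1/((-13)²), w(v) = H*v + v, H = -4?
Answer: 1450866/169 ≈ 8585.0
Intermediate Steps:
w(v) = -3*v (w(v) = -4*v + v = -3*v)
I(f, t) = 1/169
J(N) = 30
(I(w(c(0)), 75) + 8555) + J(-41) = (1/169 + 8555) + 30 = 1445796/169 + 30 = 1450866/169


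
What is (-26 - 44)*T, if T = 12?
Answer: -840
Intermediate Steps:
(-26 - 44)*T = (-26 - 44)*12 = -70*12 = -840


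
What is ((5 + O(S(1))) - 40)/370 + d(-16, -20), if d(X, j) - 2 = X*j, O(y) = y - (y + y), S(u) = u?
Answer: 59552/185 ≈ 321.90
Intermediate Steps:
O(y) = -y (O(y) = y - 2*y = -y)
d(X, j) = 2 + X*j
((5 + O(S(1))) - 40)/370 + d(-16, -20) = ((5 - 1*1) - 40)/370 + (2 - 16*(-20)) = ((5 - 1) - 40)*(1/370) + (2 + 320) = (4 - 40)*(1/370) + 322 = -36*1/370 + 322 = -18/185 + 322 = 59552/185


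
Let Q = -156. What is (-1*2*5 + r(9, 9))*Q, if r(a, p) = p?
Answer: 156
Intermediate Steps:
(-1*2*5 + r(9, 9))*Q = (-1*2*5 + 9)*(-156) = (-2*5 + 9)*(-156) = (-10 + 9)*(-156) = -1*(-156) = 156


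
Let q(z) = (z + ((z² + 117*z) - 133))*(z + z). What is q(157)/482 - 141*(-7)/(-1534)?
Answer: 10365911329/369694 ≈ 28039.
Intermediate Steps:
q(z) = 2*z*(-133 + z² + 118*z) (q(z) = (z + (-133 + z² + 117*z))*(2*z) = (-133 + z² + 118*z)*(2*z) = 2*z*(-133 + z² + 118*z))
q(157)/482 - 141*(-7)/(-1534) = (2*157*(-133 + 157² + 118*157))/482 - 141*(-7)/(-1534) = (2*157*(-133 + 24649 + 18526))*(1/482) + 987*(-1/1534) = (2*157*43042)*(1/482) - 987/1534 = 13515188*(1/482) - 987/1534 = 6757594/241 - 987/1534 = 10365911329/369694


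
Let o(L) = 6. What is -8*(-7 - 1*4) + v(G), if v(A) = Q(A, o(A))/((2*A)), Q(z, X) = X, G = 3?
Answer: 89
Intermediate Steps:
v(A) = 3/A (v(A) = 6/((2*A)) = 6*(1/(2*A)) = 3/A)
-8*(-7 - 1*4) + v(G) = -8*(-7 - 1*4) + 3/3 = -8*(-7 - 4) + 3*(⅓) = -8*(-11) + 1 = 88 + 1 = 89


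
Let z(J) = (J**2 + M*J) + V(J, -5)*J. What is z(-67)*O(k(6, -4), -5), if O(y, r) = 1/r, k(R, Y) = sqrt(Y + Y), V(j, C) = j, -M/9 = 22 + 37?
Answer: -8911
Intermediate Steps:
M = -531 (M = -9*(22 + 37) = -9*59 = -531)
k(R, Y) = sqrt(2)*sqrt(Y) (k(R, Y) = sqrt(2*Y) = sqrt(2)*sqrt(Y))
z(J) = -531*J + 2*J**2 (z(J) = (J**2 - 531*J) + J*J = (J**2 - 531*J) + J**2 = -531*J + 2*J**2)
z(-67)*O(k(6, -4), -5) = -67*(-531 + 2*(-67))/(-5) = -67*(-531 - 134)*(-1/5) = -67*(-665)*(-1/5) = 44555*(-1/5) = -8911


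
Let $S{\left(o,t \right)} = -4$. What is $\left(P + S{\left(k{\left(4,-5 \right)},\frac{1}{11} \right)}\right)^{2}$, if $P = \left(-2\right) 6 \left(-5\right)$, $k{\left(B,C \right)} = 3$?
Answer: $3136$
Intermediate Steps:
$P = 60$ ($P = \left(-12\right) \left(-5\right) = 60$)
$\left(P + S{\left(k{\left(4,-5 \right)},\frac{1}{11} \right)}\right)^{2} = \left(60 - 4\right)^{2} = 56^{2} = 3136$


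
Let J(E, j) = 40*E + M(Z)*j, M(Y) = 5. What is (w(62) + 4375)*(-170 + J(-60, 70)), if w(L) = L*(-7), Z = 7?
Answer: -8749020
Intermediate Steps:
w(L) = -7*L
J(E, j) = 5*j + 40*E (J(E, j) = 40*E + 5*j = 5*j + 40*E)
(w(62) + 4375)*(-170 + J(-60, 70)) = (-7*62 + 4375)*(-170 + (5*70 + 40*(-60))) = (-434 + 4375)*(-170 + (350 - 2400)) = 3941*(-170 - 2050) = 3941*(-2220) = -8749020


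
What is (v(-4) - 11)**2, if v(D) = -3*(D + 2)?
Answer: 25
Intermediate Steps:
v(D) = -6 - 3*D (v(D) = -3*(2 + D) = -6 - 3*D)
(v(-4) - 11)**2 = ((-6 - 3*(-4)) - 11)**2 = ((-6 + 12) - 11)**2 = (6 - 11)**2 = (-5)**2 = 25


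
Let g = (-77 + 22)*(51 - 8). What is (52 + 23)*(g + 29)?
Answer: -175200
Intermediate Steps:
g = -2365 (g = -55*43 = -2365)
(52 + 23)*(g + 29) = (52 + 23)*(-2365 + 29) = 75*(-2336) = -175200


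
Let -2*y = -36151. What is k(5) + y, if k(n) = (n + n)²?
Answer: 36351/2 ≈ 18176.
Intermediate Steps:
y = 36151/2 (y = -½*(-36151) = 36151/2 ≈ 18076.)
k(n) = 4*n² (k(n) = (2*n)² = 4*n²)
k(5) + y = 4*5² + 36151/2 = 4*25 + 36151/2 = 100 + 36151/2 = 36351/2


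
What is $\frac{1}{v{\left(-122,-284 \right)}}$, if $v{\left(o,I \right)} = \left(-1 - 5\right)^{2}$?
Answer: $\frac{1}{36} \approx 0.027778$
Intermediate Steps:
$v{\left(o,I \right)} = 36$ ($v{\left(o,I \right)} = \left(-6\right)^{2} = 36$)
$\frac{1}{v{\left(-122,-284 \right)}} = \frac{1}{36}$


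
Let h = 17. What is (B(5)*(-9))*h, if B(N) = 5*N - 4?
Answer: -3213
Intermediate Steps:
B(N) = -4 + 5*N
(B(5)*(-9))*h = ((-4 + 5*5)*(-9))*17 = ((-4 + 25)*(-9))*17 = (21*(-9))*17 = -189*17 = -3213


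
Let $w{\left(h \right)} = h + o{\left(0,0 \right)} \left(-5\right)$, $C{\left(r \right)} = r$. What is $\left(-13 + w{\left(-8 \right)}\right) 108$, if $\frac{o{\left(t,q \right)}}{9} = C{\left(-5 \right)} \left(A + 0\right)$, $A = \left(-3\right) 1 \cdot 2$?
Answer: $-148068$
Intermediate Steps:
$A = -6$ ($A = \left(-3\right) 2 = -6$)
$o{\left(t,q \right)} = 270$ ($o{\left(t,q \right)} = 9 \left(- 5 \left(-6 + 0\right)\right) = 9 \left(\left(-5\right) \left(-6\right)\right) = 9 \cdot 30 = 270$)
$w{\left(h \right)} = -1350 + h$ ($w{\left(h \right)} = h + 270 \left(-5\right) = h - 1350 = -1350 + h$)
$\left(-13 + w{\left(-8 \right)}\right) 108 = \left(-13 - 1358\right) 108 = \left(-1371\right) 108 = -148068$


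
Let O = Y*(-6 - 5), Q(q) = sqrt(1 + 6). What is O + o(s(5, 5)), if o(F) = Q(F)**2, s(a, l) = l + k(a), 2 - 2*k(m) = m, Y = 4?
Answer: -37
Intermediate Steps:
k(m) = 1 - m/2
s(a, l) = 1 + l - a/2 (s(a, l) = l + (1 - a/2) = 1 + l - a/2)
Q(q) = sqrt(7)
O = -44 (O = 4*(-6 - 5) = 4*(-11) = -44)
o(F) = 7 (o(F) = (sqrt(7))**2 = 7)
O + o(s(5, 5)) = -44 + 7 = -37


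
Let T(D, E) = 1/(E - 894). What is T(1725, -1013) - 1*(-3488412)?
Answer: 6652401683/1907 ≈ 3.4884e+6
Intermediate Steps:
T(D, E) = 1/(-894 + E)
T(1725, -1013) - 1*(-3488412) = 1/(-894 - 1013) - 1*(-3488412) = 1/(-1907) + 3488412 = -1/1907 + 3488412 = 6652401683/1907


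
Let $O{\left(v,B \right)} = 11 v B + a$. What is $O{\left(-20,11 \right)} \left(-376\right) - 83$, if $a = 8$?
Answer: $906829$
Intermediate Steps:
$O{\left(v,B \right)} = 8 + 11 B v$ ($O{\left(v,B \right)} = 11 v B + 8 = 11 B v + 8 = 8 + 11 B v$)
$O{\left(-20,11 \right)} \left(-376\right) - 83 = \left(8 + 11 \cdot 11 \left(-20\right)\right) \left(-376\right) - 83 = \left(8 - 2420\right) \left(-376\right) - 83 = \left(-2412\right) \left(-376\right) - 83 = 906912 - 83 = 906829$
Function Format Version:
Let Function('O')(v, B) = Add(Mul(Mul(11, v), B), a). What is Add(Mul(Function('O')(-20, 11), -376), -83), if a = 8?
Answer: 906829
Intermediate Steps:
Function('O')(v, B) = Add(8, Mul(11, B, v)) (Function('O')(v, B) = Add(Mul(Mul(11, v), B), 8) = Add(Mul(11, B, v), 8) = Add(8, Mul(11, B, v)))
Add(Mul(Function('O')(-20, 11), -376), -83) = Add(Mul(Add(8, Mul(11, 11, -20)), -376), -83) = Add(Mul(Add(8, -2420), -376), -83) = Add(Mul(-2412, -376), -83) = Add(906912, -83) = 906829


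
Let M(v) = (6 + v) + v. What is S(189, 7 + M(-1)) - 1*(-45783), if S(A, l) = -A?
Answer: 45594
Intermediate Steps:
M(v) = 6 + 2*v
S(189, 7 + M(-1)) - 1*(-45783) = -1*189 - 1*(-45783) = -189 + 45783 = 45594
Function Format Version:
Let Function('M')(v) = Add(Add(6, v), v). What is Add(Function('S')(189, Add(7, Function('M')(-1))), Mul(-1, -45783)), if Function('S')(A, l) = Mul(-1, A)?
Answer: 45594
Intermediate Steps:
Function('M')(v) = Add(6, Mul(2, v))
Add(Function('S')(189, Add(7, Function('M')(-1))), Mul(-1, -45783)) = Add(Mul(-1, 189), Mul(-1, -45783)) = Add(-189, 45783) = 45594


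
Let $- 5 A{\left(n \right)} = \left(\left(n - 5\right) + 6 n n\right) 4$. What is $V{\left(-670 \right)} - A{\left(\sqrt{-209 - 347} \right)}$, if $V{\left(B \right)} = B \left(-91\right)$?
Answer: $\frac{291486}{5} + \frac{8 i \sqrt{139}}{5} \approx 58297.0 + 18.864 i$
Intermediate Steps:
$V{\left(B \right)} = - 91 B$
$A{\left(n \right)} = 4 - \frac{24 n^{2}}{5} - \frac{4 n}{5}$ ($A{\left(n \right)} = - \frac{\left(\left(n - 5\right) + 6 n n\right) 4}{5} = - \frac{\left(\left(-5 + n\right) + 6 n^{2}\right) 4}{5} = - \frac{\left(-5 + n + 6 n^{2}\right) 4}{5} = - \frac{-20 + 4 n + 24 n^{2}}{5} = 4 - \frac{24 n^{2}}{5} - \frac{4 n}{5}$)
$V{\left(-670 \right)} - A{\left(\sqrt{-209 - 347} \right)} = \left(-91\right) \left(-670\right) - \left(4 - \frac{24 \left(\sqrt{-209 - 347}\right)^{2}}{5} - \frac{4 \sqrt{-209 - 347}}{5}\right) = 60970 - \left(4 - \frac{24 \left(\sqrt{-556}\right)^{2}}{5} - \frac{4 \sqrt{-556}}{5}\right) = 60970 - \left(4 - \frac{24 \left(2 i \sqrt{139}\right)^{2}}{5} - \frac{4 \cdot 2 i \sqrt{139}}{5}\right) = 60970 - \left(4 - - \frac{13344}{5} - \frac{8 i \sqrt{139}}{5}\right) = 60970 - \left(4 + \frac{13344}{5} - \frac{8 i \sqrt{139}}{5}\right) = 60970 - \left(\frac{13364}{5} - \frac{8 i \sqrt{139}}{5}\right) = \frac{291486}{5} + \frac{8 i \sqrt{139}}{5}$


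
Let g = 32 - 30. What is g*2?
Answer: 4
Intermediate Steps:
g = 2
g*2 = 2*2 = 4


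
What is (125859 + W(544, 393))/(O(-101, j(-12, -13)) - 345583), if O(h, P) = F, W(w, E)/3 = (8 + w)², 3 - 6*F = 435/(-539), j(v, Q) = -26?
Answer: -560544369/186268895 ≈ -3.0093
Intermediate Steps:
F = 342/539 (F = ½ - 145/(2*(-539)) = ½ - 145*(-1)/(2*539) = ½ - ⅙*(-435/539) = ½ + 145/1078 = 342/539 ≈ 0.63451)
W(w, E) = 3*(8 + w)²
O(h, P) = 342/539
(125859 + W(544, 393))/(O(-101, j(-12, -13)) - 345583) = (125859 + 3*(8 + 544)²)/(342/539 - 345583) = (125859 + 3*552²)/(-186268895/539) = (125859 + 3*304704)*(-539/186268895) = (125859 + 914112)*(-539/186268895) = 1039971*(-539/186268895) = -560544369/186268895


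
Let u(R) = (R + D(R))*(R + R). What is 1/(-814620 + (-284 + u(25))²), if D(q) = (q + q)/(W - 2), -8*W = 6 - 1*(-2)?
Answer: -9/7173176 ≈ -1.2547e-6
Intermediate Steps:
W = -1 (W = -(6 - 1*(-2))/8 = -(6 + 2)/8 = -⅛*8 = -1)
D(q) = -2*q/3 (D(q) = (q + q)/(-1 - 2) = (2*q)/(-3) = (2*q)*(-⅓) = -2*q/3)
u(R) = 2*R²/3 (u(R) = (R - 2*R/3)*(R + R) = (R/3)*(2*R) = 2*R²/3)
1/(-814620 + (-284 + u(25))²) = 1/(-814620 + (-284 + (⅔)*25²)²) = 1/(-814620 + (-284 + (⅔)*625)²) = 1/(-814620 + (-284 + 1250/3)²) = 1/(-814620 + (398/3)²) = 1/(-814620 + 158404/9) = 1/(-7173176/9) = -9/7173176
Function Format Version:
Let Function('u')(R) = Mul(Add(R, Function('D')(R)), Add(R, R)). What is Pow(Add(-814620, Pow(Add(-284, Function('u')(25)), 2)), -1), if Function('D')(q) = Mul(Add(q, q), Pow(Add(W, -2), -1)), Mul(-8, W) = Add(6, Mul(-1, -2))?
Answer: Rational(-9, 7173176) ≈ -1.2547e-6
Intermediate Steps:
W = -1 (W = Mul(Rational(-1, 8), Add(6, Mul(-1, -2))) = Mul(Rational(-1, 8), Add(6, 2)) = Mul(Rational(-1, 8), 8) = -1)
Function('D')(q) = Mul(Rational(-2, 3), q) (Function('D')(q) = Mul(Add(q, q), Pow(Add(-1, -2), -1)) = Mul(Mul(2, q), Pow(-3, -1)) = Mul(Mul(2, q), Rational(-1, 3)) = Mul(Rational(-2, 3), q))
Function('u')(R) = Mul(Rational(2, 3), Pow(R, 2)) (Function('u')(R) = Mul(Add(R, Mul(Rational(-2, 3), R)), Add(R, R)) = Mul(Mul(Rational(1, 3), R), Mul(2, R)) = Mul(Rational(2, 3), Pow(R, 2)))
Pow(Add(-814620, Pow(Add(-284, Function('u')(25)), 2)), -1) = Pow(Add(-814620, Pow(Add(-284, Mul(Rational(2, 3), Pow(25, 2))), 2)), -1) = Pow(Add(-814620, Pow(Add(-284, Mul(Rational(2, 3), 625)), 2)), -1) = Pow(Add(-814620, Pow(Add(-284, Rational(1250, 3)), 2)), -1) = Pow(Add(-814620, Pow(Rational(398, 3), 2)), -1) = Pow(Add(-814620, Rational(158404, 9)), -1) = Pow(Rational(-7173176, 9), -1) = Rational(-9, 7173176)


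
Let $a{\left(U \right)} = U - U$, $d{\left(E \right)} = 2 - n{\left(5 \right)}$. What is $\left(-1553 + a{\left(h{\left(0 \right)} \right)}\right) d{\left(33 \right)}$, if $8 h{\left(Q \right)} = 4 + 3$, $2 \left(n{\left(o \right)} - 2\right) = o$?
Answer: $\frac{7765}{2} \approx 3882.5$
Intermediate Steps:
$n{\left(o \right)} = 2 + \frac{o}{2}$
$d{\left(E \right)} = - \frac{5}{2}$ ($d{\left(E \right)} = 2 - \left(2 + \frac{1}{2} \cdot 5\right) = 2 - \left(2 + \frac{5}{2}\right) = 2 - \frac{9}{2} = - \frac{5}{2}$)
$h{\left(Q \right)} = \frac{7}{8}$ ($h{\left(Q \right)} = \frac{4 + 3}{8} = \frac{1}{8} \cdot 7 = \frac{7}{8}$)
$a{\left(U \right)} = 0$
$\left(-1553 + a{\left(h{\left(0 \right)} \right)}\right) d{\left(33 \right)} = \left(-1553 + 0\right) \left(- \frac{5}{2}\right) = \left(-1553\right) \left(- \frac{5}{2}\right) = \frac{7765}{2}$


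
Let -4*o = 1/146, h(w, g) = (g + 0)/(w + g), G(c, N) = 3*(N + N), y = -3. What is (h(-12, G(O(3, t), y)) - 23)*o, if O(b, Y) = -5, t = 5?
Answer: 14/365 ≈ 0.038356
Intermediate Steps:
G(c, N) = 6*N (G(c, N) = 3*(2*N) = 6*N)
h(w, g) = g/(g + w)
o = -1/584 (o = -¼/146 = -¼*1/146 = -1/584 ≈ -0.0017123)
(h(-12, G(O(3, t), y)) - 23)*o = ((6*(-3))/(6*(-3) - 12) - 23)*(-1/584) = (-18/(-18 - 12) - 23)*(-1/584) = (-18/(-30) - 23)*(-1/584) = (-18*(-1/30) - 23)*(-1/584) = (⅗ - 23)*(-1/584) = -112/5*(-1/584) = 14/365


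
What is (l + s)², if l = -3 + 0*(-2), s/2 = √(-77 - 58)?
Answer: -531 - 36*I*√15 ≈ -531.0 - 139.43*I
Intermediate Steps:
s = 6*I*√15 (s = 2*√(-77 - 58) = 2*√(-135) = 2*(3*I*√15) = 6*I*√15 ≈ 23.238*I)
l = -3 (l = -3 + 0 = -3)
(l + s)² = (-3 + 6*I*√15)²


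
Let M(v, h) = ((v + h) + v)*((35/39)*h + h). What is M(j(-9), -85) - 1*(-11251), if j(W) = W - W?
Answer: 973439/39 ≈ 24960.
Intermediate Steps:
j(W) = 0
M(v, h) = 74*h*(h + 2*v)/39 (M(v, h) = ((h + v) + v)*((35*(1/39))*h + h) = (h + 2*v)*(35*h/39 + h) = (h + 2*v)*(74*h/39) = 74*h*(h + 2*v)/39)
M(j(-9), -85) - 1*(-11251) = (74/39)*(-85)*(-85 + 2*0) - 1*(-11251) = (74/39)*(-85)*(-85 + 0) + 11251 = (74/39)*(-85)*(-85) + 11251 = 534650/39 + 11251 = 973439/39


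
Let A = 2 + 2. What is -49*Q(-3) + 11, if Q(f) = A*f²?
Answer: -1753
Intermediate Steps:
A = 4
Q(f) = 4*f²
-49*Q(-3) + 11 = -196*(-3)² + 11 = -196*9 + 11 = -49*36 + 11 = -1764 + 11 = -1753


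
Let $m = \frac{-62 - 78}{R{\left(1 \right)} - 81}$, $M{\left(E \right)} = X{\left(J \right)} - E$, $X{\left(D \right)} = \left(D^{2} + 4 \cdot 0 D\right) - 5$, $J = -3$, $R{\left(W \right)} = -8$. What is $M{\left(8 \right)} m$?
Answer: $- \frac{560}{89} \approx -6.2921$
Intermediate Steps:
$X{\left(D \right)} = -5 + D^{2}$ ($X{\left(D \right)} = \left(D^{2} + 0 D\right) - 5 = \left(D^{2} + 0\right) - 5 = D^{2} - 5 = -5 + D^{2}$)
$M{\left(E \right)} = 4 - E$ ($M{\left(E \right)} = \left(-5 + \left(-3\right)^{2}\right) - E = \left(-5 + 9\right) - E = 4 - E$)
$m = \frac{140}{89}$ ($m = \frac{-62 - 78}{-8 - 81} = - \frac{140}{-89} = \left(-140\right) \left(- \frac{1}{89}\right) = \frac{140}{89} \approx 1.573$)
$M{\left(8 \right)} m = \left(4 - 8\right) \frac{140}{89} = \left(-4\right) \frac{140}{89} = - \frac{560}{89}$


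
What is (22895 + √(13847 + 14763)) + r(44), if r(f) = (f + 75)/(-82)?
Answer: 1877271/82 + √28610 ≈ 23063.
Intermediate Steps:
r(f) = -75/82 - f/82 (r(f) = (75 + f)*(-1/82) = -75/82 - f/82)
(22895 + √(13847 + 14763)) + r(44) = (22895 + √(13847 + 14763)) + (-75/82 - 1/82*44) = (22895 + √28610) + (-75/82 - 22/41) = (22895 + √28610) - 119/82 = 1877271/82 + √28610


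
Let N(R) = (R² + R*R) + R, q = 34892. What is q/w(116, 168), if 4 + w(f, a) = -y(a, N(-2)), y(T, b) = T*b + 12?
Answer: -8723/256 ≈ -34.074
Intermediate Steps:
N(R) = R + 2*R² (N(R) = (R² + R²) + R = 2*R² + R = R + 2*R²)
y(T, b) = 12 + T*b
w(f, a) = -16 - 6*a (w(f, a) = -4 - (12 + a*(-2*(1 + 2*(-2)))) = -4 - (12 + a*(-2*(1 - 4))) = -4 - (12 + a*(-2*(-3))) = -4 - (12 + a*6) = -4 - (12 + 6*a) = -4 + (-12 - 6*a) = -16 - 6*a)
q/w(116, 168) = 34892/(-16 - 6*168) = 34892/(-16 - 1008) = 34892/(-1024) = 34892*(-1/1024) = -8723/256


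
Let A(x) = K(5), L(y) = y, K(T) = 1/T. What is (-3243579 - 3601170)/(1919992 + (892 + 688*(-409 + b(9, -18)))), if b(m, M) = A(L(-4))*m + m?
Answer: -34223745/8234612 ≈ -4.1561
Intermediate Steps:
A(x) = 1/5
b(m, M) = 6*m/5 (b(m, M) = m/5 + m = 6*m/5)
(-3243579 - 3601170)/(1919992 + (892 + 688*(-409 + b(9, -18)))) = (-3243579 - 3601170)/(1919992 + (892 + 688*(-409 + (6/5)*9))) = -6844749/(1919992 + (892 + 688*(-409 + 54/5))) = -6844749/(1919992 + (892 + 688*(-1991/5))) = -6844749/(1919992 + (892 - 1369808/5)) = -6844749/(1919992 - 1365348/5) = -6844749/8234612/5 = -6844749*5/8234612 = -34223745/8234612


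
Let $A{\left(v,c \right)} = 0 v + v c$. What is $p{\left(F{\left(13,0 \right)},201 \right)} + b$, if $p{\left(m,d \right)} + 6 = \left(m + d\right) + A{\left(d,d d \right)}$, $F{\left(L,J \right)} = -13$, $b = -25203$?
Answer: $8095580$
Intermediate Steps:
$A{\left(v,c \right)} = c v$ ($A{\left(v,c \right)} = 0 + c v = c v$)
$p{\left(m,d \right)} = -6 + d + m + d^{3}$ ($p{\left(m,d \right)} = -6 + \left(\left(m + d\right) + d d d\right) = -6 + \left(\left(d + m\right) + d^{2} d\right) = -6 + \left(\left(d + m\right) + d^{3}\right) = -6 + \left(d + m + d^{3}\right) = -6 + d + m + d^{3}$)
$p{\left(F{\left(13,0 \right)},201 \right)} + b = \left(-6 + 201 - 13 + 201^{3}\right) - 25203 = \left(-6 + 201 - 13 + 8120601\right) - 25203 = 8120783 - 25203 = 8095580$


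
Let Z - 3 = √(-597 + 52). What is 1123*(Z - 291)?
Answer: -323424 + 1123*I*√545 ≈ -3.2342e+5 + 26217.0*I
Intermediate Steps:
Z = 3 + I*√545 (Z = 3 + √(-597 + 52) = 3 + √(-545) = 3 + I*√545 ≈ 3.0 + 23.345*I)
1123*(Z - 291) = 1123*((3 + I*√545) - 291) = 1123*(-288 + I*√545) = -323424 + 1123*I*√545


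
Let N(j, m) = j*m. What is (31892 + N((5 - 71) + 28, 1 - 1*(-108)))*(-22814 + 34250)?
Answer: 317349000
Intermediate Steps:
(31892 + N((5 - 71) + 28, 1 - 1*(-108)))*(-22814 + 34250) = (31892 + ((5 - 71) + 28)*(1 - 1*(-108)))*(-22814 + 34250) = (31892 + (-66 + 28)*(1 + 108))*11436 = (31892 - 38*109)*11436 = (31892 - 4142)*11436 = 27750*11436 = 317349000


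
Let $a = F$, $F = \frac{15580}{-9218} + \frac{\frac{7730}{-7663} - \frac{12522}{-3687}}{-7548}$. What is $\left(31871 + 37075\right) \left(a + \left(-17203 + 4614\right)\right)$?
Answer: $- \frac{23701000803421724624262}{27302854960447} \approx -8.6808 \cdot 10^{8}$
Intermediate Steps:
$F = - \frac{46155140883064}{27302854960447}$ ($F = 15580 \left(- \frac{1}{9218}\right) + \left(7730 \left(- \frac{1}{7663}\right) - - \frac{4174}{1229}\right) \left(- \frac{1}{7548}\right) = - \frac{7790}{4609} + \left(- \frac{7730}{7663} + \frac{4174}{1229}\right) \left(- \frac{1}{7548}\right) = - \frac{7790}{4609} + \frac{22485192}{9417827} \left(- \frac{1}{7548}\right) = - \frac{7790}{4609} - \frac{1873766}{5923813183} = - \frac{46155140883064}{27302854960447} \approx -1.6905$)
$a = - \frac{46155140883064}{27302854960447} \approx -1.6905$
$\left(31871 + 37075\right) \left(a + \left(-17203 + 4614\right)\right) = \left(31871 + 37075\right) \left(- \frac{46155140883064}{27302854960447} + \left(-17203 + 4614\right)\right) = 68946 \left(- \frac{46155140883064}{27302854960447} - 12589\right) = 68946 \left(- \frac{343761796237950347}{27302854960447}\right) = - \frac{23701000803421724624262}{27302854960447}$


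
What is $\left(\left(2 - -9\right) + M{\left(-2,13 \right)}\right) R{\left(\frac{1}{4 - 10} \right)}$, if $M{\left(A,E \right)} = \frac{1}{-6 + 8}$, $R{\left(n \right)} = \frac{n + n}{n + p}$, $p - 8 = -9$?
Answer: $\frac{23}{7} \approx 3.2857$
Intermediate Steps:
$p = -1$ ($p = 8 - 9 = -1$)
$R{\left(n \right)} = \frac{2 n}{-1 + n}$ ($R{\left(n \right)} = \frac{n + n}{n - 1} = \frac{2 n}{-1 + n}$)
$M{\left(A,E \right)} = \frac{1}{2}$
$\left(\left(2 - -9\right) + M{\left(-2,13 \right)}\right) R{\left(\frac{1}{4 - 10} \right)} = \left(\left(2 - -9\right) + \frac{1}{2}\right) \frac{2}{\left(4 - 10\right) \left(-1 + \frac{1}{4 - 10}\right)} = \left(\left(2 + 9\right) + \frac{1}{2}\right) \frac{2}{\left(-6\right) \left(-1 + \frac{1}{-6}\right)} = \left(11 + \frac{1}{2}\right) 2 \left(- \frac{1}{6}\right) \frac{1}{-1 - \frac{1}{6}} = \frac{23 \cdot 2 \left(- \frac{1}{6}\right) \frac{1}{- \frac{7}{6}}}{2} = \frac{23 \cdot 2 \left(- \frac{1}{6}\right) \left(- \frac{6}{7}\right)}{2} = \frac{23}{2} \cdot \frac{2}{7} = \frac{23}{7}$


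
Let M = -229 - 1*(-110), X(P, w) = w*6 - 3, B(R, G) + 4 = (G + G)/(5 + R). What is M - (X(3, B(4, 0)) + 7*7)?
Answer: -141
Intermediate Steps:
B(R, G) = -4 + 2*G/(5 + R) (B(R, G) = -4 + (G + G)/(5 + R) = -4 + (2*G)/(5 + R) = -4 + 2*G/(5 + R))
X(P, w) = -3 + 6*w (X(P, w) = 6*w - 3 = -3 + 6*w)
M = -119 (M = -229 + 110 = -119)
M - (X(3, B(4, 0)) + 7*7) = -119 - ((-3 + 6*(2*(-10 + 0 - 2*4)/(5 + 4))) + 7*7) = -119 - ((-3 + 6*(2*(-10 + 0 - 8)/9)) + 49) = -119 - ((-3 + 6*(2*(1/9)*(-18))) + 49) = -119 - ((-3 + 6*(-4)) + 49) = -119 - ((-3 - 24) + 49) = -119 - (-27 + 49) = -119 - 1*22 = -119 - 22 = -141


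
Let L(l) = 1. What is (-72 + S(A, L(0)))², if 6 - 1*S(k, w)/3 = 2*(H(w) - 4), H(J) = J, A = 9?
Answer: 1296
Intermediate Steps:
S(k, w) = 42 - 6*w (S(k, w) = 18 - 6*(w - 4) = 18 - 6*(-4 + w) = 18 - 3*(-8 + 2*w) = 18 + (24 - 6*w) = 42 - 6*w)
(-72 + S(A, L(0)))² = (-72 + (42 - 6*1))² = (-72 + (42 - 6))² = (-72 + 36)² = (-36)² = 1296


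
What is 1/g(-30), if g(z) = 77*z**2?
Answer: 1/69300 ≈ 1.4430e-5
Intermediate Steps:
1/g(-30) = 1/(77*(-30)**2) = 1/(77*900) = 1/69300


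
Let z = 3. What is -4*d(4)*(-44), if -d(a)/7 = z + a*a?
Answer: -23408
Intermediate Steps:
d(a) = -21 - 7*a**2 (d(a) = -7*(3 + a*a) = -7*(3 + a**2) = -21 - 7*a**2)
-4*d(4)*(-44) = -4*(-21 - 7*4**2)*(-44) = -4*(-21 - 7*16)*(-44) = -4*(-21 - 112)*(-44) = -4*(-133)*(-44) = 532*(-44) = -23408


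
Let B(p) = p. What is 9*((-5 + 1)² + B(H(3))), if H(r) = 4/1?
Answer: 180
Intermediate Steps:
H(r) = 4 (H(r) = 4*1 = 4)
9*((-5 + 1)² + B(H(3))) = 9*((-5 + 1)² + 4) = 9*((-4)² + 4) = 9*(16 + 4) = 9*20 = 180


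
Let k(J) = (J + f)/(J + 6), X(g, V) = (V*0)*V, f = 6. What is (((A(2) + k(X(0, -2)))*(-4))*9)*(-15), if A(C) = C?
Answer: 1620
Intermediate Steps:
X(g, V) = 0 (X(g, V) = 0*V = 0)
k(J) = 1 (k(J) = (J + 6)/(J + 6) = (6 + J)/(6 + J) = 1)
(((A(2) + k(X(0, -2)))*(-4))*9)*(-15) = (((2 + 1)*(-4))*9)*(-15) = ((3*(-4))*9)*(-15) = -12*9*(-15) = -108*(-15) = 1620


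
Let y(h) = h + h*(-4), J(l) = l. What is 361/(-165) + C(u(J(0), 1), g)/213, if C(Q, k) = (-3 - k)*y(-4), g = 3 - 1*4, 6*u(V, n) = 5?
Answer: -26951/11715 ≈ -2.3006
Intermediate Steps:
u(V, n) = 5/6 (u(V, n) = (1/6)*5 = 5/6)
y(h) = -3*h (y(h) = h - 4*h = -3*h)
g = -1 (g = 3 - 4 = -1)
C(Q, k) = -36 - 12*k (C(Q, k) = (-3 - k)*(-3*(-4)) = (-3 - k)*12 = -36 - 12*k)
361/(-165) + C(u(J(0), 1), g)/213 = 361/(-165) + (-36 - 12*(-1))/213 = 361*(-1/165) + (-36 + 12)*(1/213) = -361/165 - 24*1/213 = -361/165 - 8/71 = -26951/11715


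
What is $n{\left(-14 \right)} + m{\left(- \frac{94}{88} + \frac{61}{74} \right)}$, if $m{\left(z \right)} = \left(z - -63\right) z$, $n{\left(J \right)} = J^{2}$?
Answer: $\frac{478914965}{2650384} \approx 180.7$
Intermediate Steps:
$m{\left(z \right)} = z \left(63 + z\right)$ ($m{\left(z \right)} = \left(z + \left(-34 + 97\right)\right) z = \left(z + 63\right) z = \left(63 + z\right) z = z \left(63 + z\right)$)
$n{\left(-14 \right)} + m{\left(- \frac{94}{88} + \frac{61}{74} \right)} = \left(-14\right)^{2} + \left(- \frac{94}{88} + \frac{61}{74}\right) \left(63 + \left(- \frac{94}{88} + \frac{61}{74}\right)\right) = 196 + \left(\left(-94\right) \frac{1}{88} + 61 \cdot \frac{1}{74}\right) \left(63 + \left(\left(-94\right) \frac{1}{88} + 61 \cdot \frac{1}{74}\right)\right) = 196 + \left(- \frac{47}{44} + \frac{61}{74}\right) \left(63 + \left(- \frac{47}{44} + \frac{61}{74}\right)\right) = 196 - \frac{397 \left(63 - \frac{397}{1628}\right)}{1628} = 196 - \frac{40560299}{2650384} = \frac{478914965}{2650384}$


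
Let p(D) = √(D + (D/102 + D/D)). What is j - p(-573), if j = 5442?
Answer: 5442 - I*√667726/34 ≈ 5442.0 - 24.034*I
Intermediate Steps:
p(D) = √(1 + 103*D/102) (p(D) = √(D + (D*(1/102) + 1)) = √(D + (D/102 + 1)) = √(D + (1 + D/102)) = √(1 + 103*D/102))
j - p(-573) = 5442 - √(10404 + 10506*(-573))/102 = 5442 - √(10404 - 6019938)/102 = 5442 - √(-6009534)/102 = 5442 - 3*I*√667726/102 = 5442 - I*√667726/34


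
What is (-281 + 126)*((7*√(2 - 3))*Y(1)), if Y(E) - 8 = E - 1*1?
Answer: -8680*I ≈ -8680.0*I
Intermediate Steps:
Y(E) = 7 + E (Y(E) = 8 + (E - 1*1) = 8 + (E - 1) = 8 + (-1 + E) = 7 + E)
(-281 + 126)*((7*√(2 - 3))*Y(1)) = (-281 + 126)*((7*√(2 - 3))*(7 + 1)) = -155*7*√(-1)*8 = -155*7*I*8 = -8680*I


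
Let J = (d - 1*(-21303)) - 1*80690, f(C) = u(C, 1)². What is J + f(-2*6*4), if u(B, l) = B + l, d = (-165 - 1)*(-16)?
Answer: -54522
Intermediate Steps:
d = 2656 (d = -166*(-16) = 2656)
f(C) = (1 + C)² (f(C) = (C + 1)² = (1 + C)²)
J = -56731 (J = (2656 - 1*(-21303)) - 1*80690 = (2656 + 21303) - 80690 = 23959 - 80690 = -56731)
J + f(-2*6*4) = -56731 + (1 - 2*6*4)² = -56731 + (1 - 12*4)² = -56731 + (1 - 48)² = -56731 + (-47)² = -56731 + 2209 = -54522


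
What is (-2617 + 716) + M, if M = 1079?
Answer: -822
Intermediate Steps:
(-2617 + 716) + M = (-2617 + 716) + 1079 = -1901 + 1079 = -822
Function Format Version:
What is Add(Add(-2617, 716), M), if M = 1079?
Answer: -822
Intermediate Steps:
Add(Add(-2617, 716), M) = Add(Add(-2617, 716), 1079) = Add(-1901, 1079) = -822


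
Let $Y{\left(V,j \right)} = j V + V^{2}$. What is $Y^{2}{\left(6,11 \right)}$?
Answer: $10404$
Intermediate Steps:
$Y{\left(V,j \right)} = V^{2} + V j$ ($Y{\left(V,j \right)} = V j + V^{2} = V^{2} + V j$)
$Y^{2}{\left(6,11 \right)} = \left(6 \left(6 + 11\right)\right)^{2} = \left(6 \cdot 17\right)^{2} = 102^{2} = 10404$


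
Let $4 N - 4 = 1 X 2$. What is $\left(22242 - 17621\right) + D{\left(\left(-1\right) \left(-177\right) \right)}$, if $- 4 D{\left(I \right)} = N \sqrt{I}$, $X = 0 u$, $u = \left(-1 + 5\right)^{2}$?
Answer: $4621 - \frac{\sqrt{177}}{4} \approx 4617.7$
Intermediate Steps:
$u = 16$ ($u = 4^{2} = 16$)
$X = 0$ ($X = 0 \cdot 16 = 0$)
$N = 1$ ($N = 1 + \frac{1 \cdot 0 \cdot 2}{4} = 1 + \frac{0 \cdot 2}{4} = 1 + \frac{1}{4} \cdot 0 = 1 + 0 = 1$)
$D{\left(I \right)} = - \frac{\sqrt{I}}{4}$ ($D{\left(I \right)} = - \frac{1 \sqrt{I}}{4} = - \frac{\sqrt{I}}{4}$)
$\left(22242 - 17621\right) + D{\left(\left(-1\right) \left(-177\right) \right)} = \left(22242 - 17621\right) - \frac{\sqrt{\left(-1\right) \left(-177\right)}}{4} = 4621 - \frac{\sqrt{177}}{4}$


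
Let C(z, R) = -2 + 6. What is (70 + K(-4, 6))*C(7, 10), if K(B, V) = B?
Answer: 264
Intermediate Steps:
C(z, R) = 4
(70 + K(-4, 6))*C(7, 10) = (70 - 4)*4 = 66*4 = 264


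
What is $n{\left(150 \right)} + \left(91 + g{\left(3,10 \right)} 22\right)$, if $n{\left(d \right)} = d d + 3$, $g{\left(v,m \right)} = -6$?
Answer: $22462$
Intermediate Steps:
$n{\left(d \right)} = 3 + d^{2}$ ($n{\left(d \right)} = d^{2} + 3 = 3 + d^{2}$)
$n{\left(150 \right)} + \left(91 + g{\left(3,10 \right)} 22\right) = \left(3 + 150^{2}\right) + \left(91 - 132\right) = \left(3 + 22500\right) + \left(91 - 132\right) = 22503 - 41 = 22462$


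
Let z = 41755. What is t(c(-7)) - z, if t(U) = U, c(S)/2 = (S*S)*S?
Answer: -42441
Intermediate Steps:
c(S) = 2*S³ (c(S) = 2*((S*S)*S) = 2*(S²*S) = 2*S³)
t(c(-7)) - z = 2*(-7)³ - 1*41755 = 2*(-343) - 41755 = -686 - 41755 = -42441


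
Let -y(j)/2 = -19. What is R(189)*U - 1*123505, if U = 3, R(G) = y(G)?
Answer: -123391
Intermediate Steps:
y(j) = 38 (y(j) = -2*(-19) = 38)
R(G) = 38
R(189)*U - 1*123505 = 38*3 - 1*123505 = 114 - 123505 = -123391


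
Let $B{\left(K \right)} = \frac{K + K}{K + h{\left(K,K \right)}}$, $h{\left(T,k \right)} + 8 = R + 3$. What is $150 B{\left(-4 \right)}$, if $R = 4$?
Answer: $240$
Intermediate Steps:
$h{\left(T,k \right)} = -1$ ($h{\left(T,k \right)} = -8 + \left(4 + 3\right) = -8 + 7 = -1$)
$B{\left(K \right)} = \frac{2 K}{-1 + K}$ ($B{\left(K \right)} = \frac{K + K}{K - 1} = \frac{2 K}{-1 + K}$)
$150 B{\left(-4 \right)} = 150 \cdot 2 \left(-4\right) \frac{1}{-1 - 4} = 150 \cdot 2 \left(-4\right) \frac{1}{-5} = 150 \cdot 2 \left(-4\right) \left(- \frac{1}{5}\right) = 150 \cdot \frac{8}{5} = 240$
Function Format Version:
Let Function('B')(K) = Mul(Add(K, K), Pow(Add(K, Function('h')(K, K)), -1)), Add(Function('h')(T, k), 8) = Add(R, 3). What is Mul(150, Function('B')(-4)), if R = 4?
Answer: 240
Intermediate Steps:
Function('h')(T, k) = -1 (Function('h')(T, k) = Add(-8, Add(4, 3)) = Add(-8, 7) = -1)
Function('B')(K) = Mul(2, K, Pow(Add(-1, K), -1)) (Function('B')(K) = Mul(Add(K, K), Pow(Add(K, -1), -1)) = Mul(Mul(2, K), Pow(Add(-1, K), -1)) = Mul(2, K, Pow(Add(-1, K), -1)))
Mul(150, Function('B')(-4)) = Mul(150, Mul(2, -4, Pow(Add(-1, -4), -1))) = Mul(150, Mul(2, -4, Pow(-5, -1))) = Mul(150, Mul(2, -4, Rational(-1, 5))) = Mul(150, Rational(8, 5)) = 240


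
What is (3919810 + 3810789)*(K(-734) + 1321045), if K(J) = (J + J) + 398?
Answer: 10204197415025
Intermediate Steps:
K(J) = 398 + 2*J (K(J) = 2*J + 398 = 398 + 2*J)
(3919810 + 3810789)*(K(-734) + 1321045) = (3919810 + 3810789)*((398 + 2*(-734)) + 1321045) = 7730599*((398 - 1468) + 1321045) = 7730599*(-1070 + 1321045) = 7730599*1319975 = 10204197415025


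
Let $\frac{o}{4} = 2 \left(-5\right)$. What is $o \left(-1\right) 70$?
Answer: $2800$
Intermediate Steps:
$o = -40$ ($o = 4 \cdot 2 \left(-5\right) = 4 \left(-10\right) = -40$)
$o \left(-1\right) 70 = \left(-40\right) \left(-1\right) 70 = 40 \cdot 70 = 2800$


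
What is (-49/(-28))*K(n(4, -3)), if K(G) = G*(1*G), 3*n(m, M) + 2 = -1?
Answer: 7/4 ≈ 1.7500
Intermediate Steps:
n(m, M) = -1 (n(m, M) = -⅔ + (⅓)*(-1) = -⅔ - ⅓ = -1)
K(G) = G² (K(G) = G*G = G²)
(-49/(-28))*K(n(4, -3)) = -49/(-28)*(-1)² = -49*(-1/28)*1 = (7/4)*1 = 7/4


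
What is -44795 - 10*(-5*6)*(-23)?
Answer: -51695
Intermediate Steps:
-44795 - 10*(-5*6)*(-23) = -44795 - 10*(-30)*(-23) = -44795 - (-300)*(-23) = -44795 - 1*6900 = -44795 - 6900 = -51695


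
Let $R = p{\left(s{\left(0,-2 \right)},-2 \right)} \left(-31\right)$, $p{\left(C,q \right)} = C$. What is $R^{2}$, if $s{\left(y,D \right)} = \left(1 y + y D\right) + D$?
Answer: $3844$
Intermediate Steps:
$s{\left(y,D \right)} = D + y + D y$ ($s{\left(y,D \right)} = \left(y + D y\right) + D = D + y + D y$)
$R = 62$ ($R = \left(-2 + 0 - 0\right) \left(-31\right) = \left(-2 + 0 + 0\right) \left(-31\right) = \left(-2\right) \left(-31\right) = 62$)
$R^{2} = 62^{2} = 3844$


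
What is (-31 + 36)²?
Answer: 25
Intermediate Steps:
(-31 + 36)² = 5² = 25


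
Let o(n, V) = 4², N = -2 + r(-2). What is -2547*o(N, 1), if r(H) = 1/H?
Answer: -40752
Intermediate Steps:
N = -5/2 (N = -2 + 1/(-2) = -2 - ½ = -5/2 ≈ -2.5000)
o(n, V) = 16
-2547*o(N, 1) = -2547*16 = -1*40752 = -40752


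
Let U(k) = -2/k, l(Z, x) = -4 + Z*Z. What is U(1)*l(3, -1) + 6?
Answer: -4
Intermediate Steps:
l(Z, x) = -4 + Z²
U(1)*l(3, -1) + 6 = (-2/1)*(-4 + 3²) + 6 = (-2*1)*(-4 + 9) + 6 = -2*5 + 6 = -10 + 6 = -4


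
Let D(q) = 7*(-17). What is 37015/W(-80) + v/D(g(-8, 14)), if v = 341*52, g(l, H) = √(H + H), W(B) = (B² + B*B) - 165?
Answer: -6275401/42959 ≈ -146.08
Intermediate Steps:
W(B) = -165 + 2*B² (W(B) = (B² + B²) - 165 = 2*B² - 165 = -165 + 2*B²)
g(l, H) = √2*√H (g(l, H) = √(2*H) = √2*√H)
D(q) = -119
v = 17732
37015/W(-80) + v/D(g(-8, 14)) = 37015/(-165 + 2*(-80)²) + 17732/(-119) = 37015/(-165 + 2*6400) + 17732*(-1/119) = 37015/(-165 + 12800) - 17732/119 = 37015/12635 - 17732/119 = 37015*(1/12635) - 17732/119 = 7403/2527 - 17732/119 = -6275401/42959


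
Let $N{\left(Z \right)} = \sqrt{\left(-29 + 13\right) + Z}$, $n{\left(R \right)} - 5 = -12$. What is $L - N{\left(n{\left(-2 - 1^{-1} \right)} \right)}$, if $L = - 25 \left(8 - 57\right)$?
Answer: $1225 - i \sqrt{23} \approx 1225.0 - 4.7958 i$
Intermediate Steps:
$n{\left(R \right)} = -7$ ($n{\left(R \right)} = 5 - 12 = -7$)
$N{\left(Z \right)} = \sqrt{-16 + Z}$
$L = 1225$ ($L = \left(-25\right) \left(-49\right) = 1225$)
$L - N{\left(n{\left(-2 - 1^{-1} \right)} \right)} = 1225 - \sqrt{-16 - 7} = 1225 - \sqrt{-23} = 1225 - i \sqrt{23}$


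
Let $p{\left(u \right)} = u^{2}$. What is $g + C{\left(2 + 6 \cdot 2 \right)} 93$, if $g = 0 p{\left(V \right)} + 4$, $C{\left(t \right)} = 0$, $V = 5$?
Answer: $4$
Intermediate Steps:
$g = 4$ ($g = 0 \cdot 5^{2} + 4 = 0 \cdot 25 + 4 = 0 + 4 = 4$)
$g + C{\left(2 + 6 \cdot 2 \right)} 93 = 4 + 0 \cdot 93 = 4 + 0 = 4$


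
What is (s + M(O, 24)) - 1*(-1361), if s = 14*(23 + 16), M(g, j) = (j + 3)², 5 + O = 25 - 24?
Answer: 2636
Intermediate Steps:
O = -4 (O = -5 + (25 - 24) = -5 + 1 = -4)
M(g, j) = (3 + j)²
s = 546 (s = 14*39 = 546)
(s + M(O, 24)) - 1*(-1361) = (546 + (3 + 24)²) - 1*(-1361) = (546 + 27²) + 1361 = (546 + 729) + 1361 = 1275 + 1361 = 2636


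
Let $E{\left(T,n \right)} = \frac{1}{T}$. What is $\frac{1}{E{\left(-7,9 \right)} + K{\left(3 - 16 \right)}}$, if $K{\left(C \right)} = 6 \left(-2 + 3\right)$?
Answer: $\frac{7}{41} \approx 0.17073$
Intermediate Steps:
$K{\left(C \right)} = 6$ ($K{\left(C \right)} = 6 \cdot 1 = 6$)
$\frac{1}{E{\left(-7,9 \right)} + K{\left(3 - 16 \right)}} = \frac{1}{\frac{1}{-7} + 6} = \frac{1}{- \frac{1}{7} + 6} = \frac{1}{\frac{41}{7}} = \frac{7}{41}$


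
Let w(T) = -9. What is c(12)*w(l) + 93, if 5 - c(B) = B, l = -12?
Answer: 156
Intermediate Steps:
c(B) = 5 - B
c(12)*w(l) + 93 = (5 - 1*12)*(-9) + 93 = (5 - 12)*(-9) + 93 = -7*(-9) + 93 = 63 + 93 = 156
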